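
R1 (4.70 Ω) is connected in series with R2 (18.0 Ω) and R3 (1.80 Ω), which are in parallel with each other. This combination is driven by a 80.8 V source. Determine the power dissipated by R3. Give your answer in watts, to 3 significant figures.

Reduce the parallel pair to R_p first; the network is then a simple series string.
R_p = (18.0×1.80)/(18.0+1.80) = 1.636 Ω
R_total = 4.70 + 1.636 = 6.336 Ω
I = V / R_total = 80.8 / 6.336 = 12.75 A
Voltage across the parallel pair: V_p = I × R_p = 12.75 × 1.636 = 20.87 V
R3 sees V_p directly, so P = V_p² / R3.
P_R3 = (20.87)² / 1.80 = 241.9 W

242 W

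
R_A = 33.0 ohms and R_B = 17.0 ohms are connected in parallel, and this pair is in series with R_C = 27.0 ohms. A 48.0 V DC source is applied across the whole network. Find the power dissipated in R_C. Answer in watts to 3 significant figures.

Collapse the R_A‖R_B pair into one equivalent R_p; then R_p and R_C form a series string.
R_p = (33.0×17.0)/(33.0+17.0) = 11.22 Ω
R_total = R_p + 27.0 = 11.22 + 27.0 = 38.22 Ω
I = V / R_total = 48.0 / 38.22 = 1.256 A
R_C is the series element, so its power is I²R.
P_R_C = (1.256)² × 27.0 = 42.59 W

42.6 W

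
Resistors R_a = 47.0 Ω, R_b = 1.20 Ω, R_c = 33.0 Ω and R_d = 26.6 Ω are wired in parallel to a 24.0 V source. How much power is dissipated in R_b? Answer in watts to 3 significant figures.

Parallel branches share the same voltage; P = V²/R gives the branch power in one step.
P_R_b = V² / R_b = (24.0)² / 1.20 Ω = 480.0 W

480 W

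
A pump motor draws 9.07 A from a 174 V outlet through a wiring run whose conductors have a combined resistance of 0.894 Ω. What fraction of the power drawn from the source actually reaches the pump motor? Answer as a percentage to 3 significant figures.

95.3 %

The wiring run carries the full 9.07 A.
P_line = I² R_line = (9.070)² × 0.894 = 73.54 W
P_source = V I = 174 × 9.070 = 1578 W; P_load = 1505 W
η = P_load / P_source = 1505 / 1578 = 0.9534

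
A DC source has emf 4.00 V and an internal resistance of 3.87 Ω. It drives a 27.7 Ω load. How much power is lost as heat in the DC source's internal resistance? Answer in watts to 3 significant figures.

0.0621 W

r is in series with the load, so it carries the full circuit current — the loss in it is I²r.
I = ε / (r + R) = 4.00 / (3.87 + 27.7) = 0.1267 A
P_int = I² r = (0.1267)² × 3.87 = 0.06213 W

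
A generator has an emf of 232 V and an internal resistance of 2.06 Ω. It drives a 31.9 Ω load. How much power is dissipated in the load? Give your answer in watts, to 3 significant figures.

1490 W

Find the circuit current first, then P = I²R for the load (series elements share I).
I = ε / (r + R) = 232 / (2.06 + 31.9) = 6.832 A
P_load = I² R = (6.832)² × 31.9 = 1489 W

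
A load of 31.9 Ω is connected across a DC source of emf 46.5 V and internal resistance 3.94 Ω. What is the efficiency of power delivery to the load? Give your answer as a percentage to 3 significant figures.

89.0 %

The source delivers εI, of which I²R reaches the load and I²r is lost; since I is common, η = R/(R+r).
η = R / (R + r) = 31.9 / (31.9 + 3.94) = 0.8901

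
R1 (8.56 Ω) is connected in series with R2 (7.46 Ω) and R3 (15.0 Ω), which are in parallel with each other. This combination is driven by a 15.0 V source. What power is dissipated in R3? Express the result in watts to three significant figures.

Collapse R2‖R3 to a single equivalent, reducing the network to two series elements.
R_p = (7.46×15.0)/(7.46+15.0) = 4.982 Ω
R_total = 8.56 + 4.982 = 13.54 Ω
I = V / R_total = 15.0 / 13.54 = 1.108 A
Voltage across the parallel pair: V_p = I × R_p = 1.108 × 4.982 = 5.519 V
R3 sees V_p directly, so P = V_p² / R3.
P_R3 = (5.519)² / 15.0 = 2.030 W

2.03 W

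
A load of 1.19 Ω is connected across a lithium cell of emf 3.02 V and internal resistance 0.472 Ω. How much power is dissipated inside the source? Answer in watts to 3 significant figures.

Internal loss is I²r, with I set by the total series resistance r+R.
I = ε / (r + R) = 3.02 / (0.472 + 1.19) = 1.817 A
P_int = I² r = (1.817)² × 0.472 = 1.558 W

1.56 W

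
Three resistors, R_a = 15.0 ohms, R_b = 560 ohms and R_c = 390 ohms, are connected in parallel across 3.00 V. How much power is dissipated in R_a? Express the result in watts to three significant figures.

0.600 W

Parallel branches share the same voltage; P = V²/R gives the branch power in one step.
P_R_a = V² / R_a = (3.00)² / 15.0 Ω = 0.6000 W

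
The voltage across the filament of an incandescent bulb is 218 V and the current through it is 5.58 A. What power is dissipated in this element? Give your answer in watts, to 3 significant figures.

V and I are known directly — P = V I, no intermediate step needed.
P = 218 V × 5.580 A = 1216 W

1220 W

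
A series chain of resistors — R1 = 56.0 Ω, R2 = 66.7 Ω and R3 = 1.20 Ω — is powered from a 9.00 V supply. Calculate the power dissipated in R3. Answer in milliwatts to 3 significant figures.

6.33 mW

The current is common to all series resistors; compute it, then apply P = I²R for the target.
R_total = 56.0 + 66.7 + 1.20 = 123.9 Ω
I = V / R_total = 9.00 / 123.9 = 0.07264 A
P_R3 = I² × R3 = (0.07264)² × 1.20 = 0.006332 W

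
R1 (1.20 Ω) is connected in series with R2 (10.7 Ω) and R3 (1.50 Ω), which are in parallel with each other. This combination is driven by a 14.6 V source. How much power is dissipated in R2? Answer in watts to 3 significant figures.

5.45 W

Replace R2 and R3 with their parallel equivalent so the circuit becomes R1 in series with R_p.
R_p = (10.7×1.50)/(10.7+1.50) = 1.316 Ω
R_total = 1.20 + 1.316 = 2.516 Ω
I = V / R_total = 14.6 / 2.516 = 5.804 A
Voltage across the parallel pair: V_p = I × R_p = 5.804 × 1.316 = 7.635 V
R2 sees V_p directly, so P = V_p² / R2.
P_R2 = (7.635)² / 10.7 = 5.449 W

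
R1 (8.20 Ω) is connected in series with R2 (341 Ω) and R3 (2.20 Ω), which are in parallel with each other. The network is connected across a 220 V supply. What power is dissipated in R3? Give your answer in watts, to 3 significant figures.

975 W

First combine the parallel branches into one equivalent R_p, then R1 + R_p is a series pair.
R_p = (341×2.20)/(341+2.20) = 2.186 Ω
R_total = 8.20 + 2.186 = 10.39 Ω
I = V / R_total = 220 / 10.39 = 21.18 A
Voltage across the parallel pair: V_p = I × R_p = 21.18 × 2.186 = 46.30 V
R3 sees V_p directly, so P = V_p² / R3.
P_R3 = (46.30)² / 2.20 = 974.5 W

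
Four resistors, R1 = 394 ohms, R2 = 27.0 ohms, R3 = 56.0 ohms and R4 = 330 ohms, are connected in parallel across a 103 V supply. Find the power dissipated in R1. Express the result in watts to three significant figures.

R1 sits directly across the source, so P = V²/R with V = 103 V.
P_R1 = V² / R1 = (103)² / 394 Ω = 26.93 W

26.9 W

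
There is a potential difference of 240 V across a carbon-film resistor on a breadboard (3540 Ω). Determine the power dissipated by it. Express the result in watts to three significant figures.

We know the drop across the element and its resistance — P = V²/R, one step.
P = (240 V)² / 3540 Ω = 16.27 W

16.3 W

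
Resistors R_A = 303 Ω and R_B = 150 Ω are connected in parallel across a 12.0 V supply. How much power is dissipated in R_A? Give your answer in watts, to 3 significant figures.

0.475 W

Parallel branches share the same voltage; P = V²/R gives the branch power in one step.
P_R_A = V² / R_A = (12.0)² / 303 Ω = 0.4752 W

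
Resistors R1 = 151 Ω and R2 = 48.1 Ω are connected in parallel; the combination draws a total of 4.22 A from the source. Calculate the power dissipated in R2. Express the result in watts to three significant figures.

The branches share the same voltage, but only the total current is given — find V from the equivalent resistance first.
1/R_eq = 1/151 + 1/48.1 ⇒ R_eq = 36.48 Ω
V = I_total × R_eq = 4.220 × 36.48 = 153.9 V
P_R2 = V² / R2 = (153.9)² / 48.1 = 492.7 W

493 W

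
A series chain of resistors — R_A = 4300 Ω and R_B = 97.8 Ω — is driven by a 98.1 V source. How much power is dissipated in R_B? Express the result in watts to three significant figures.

0.0487 W

The current is common to all series resistors; compute it, then apply P = I²R for the target.
R_total = 4300 + 97.8 = 4398 Ω
I = V / R_total = 98.1 / 4398 = 0.02231 A
P_R_B = I² × R_B = (0.02231)² × 97.8 = 0.04866 W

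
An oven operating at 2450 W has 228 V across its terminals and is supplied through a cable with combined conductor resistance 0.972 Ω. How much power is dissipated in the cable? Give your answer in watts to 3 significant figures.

The cable and load are in series, so the same current flows in both; the loss is I²R_line.
I = P / V = 2450 / 228 = 10.75 A through the cable.
P_line = I² R_line = (10.75)² × 0.972 = 112.2 W

112 W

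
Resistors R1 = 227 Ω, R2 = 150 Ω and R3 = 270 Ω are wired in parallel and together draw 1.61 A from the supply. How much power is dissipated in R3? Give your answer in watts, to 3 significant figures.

44.0 W

Parallel branches share V, not I — compute V via R_eq, then use V²/R for the target branch.
1/R_eq = 1/227 + 1/150 + 1/270 ⇒ R_eq = 67.68 Ω
V = I_total × R_eq = 1.610 × 67.68 = 109.0 V
P_R3 = V² / R3 = (109.0)² / 270 = 43.97 W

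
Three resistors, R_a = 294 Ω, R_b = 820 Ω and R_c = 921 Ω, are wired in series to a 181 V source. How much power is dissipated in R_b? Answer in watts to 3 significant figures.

6.49 W

Series elements share the same current, so find I first, then use P = I²R.
R_total = 294 + 820 + 921 = 2035 Ω
I = V / R_total = 181 / 2035 = 0.08894 A
P_R_b = I² × R_b = (0.08894)² × 820 = 6.487 W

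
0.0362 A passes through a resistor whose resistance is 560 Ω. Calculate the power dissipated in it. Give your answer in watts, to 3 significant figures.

With I and R stated, P = I²R applies in one step.
P = (0.03620 A)² × 560 Ω = 0.7338 W

0.734 W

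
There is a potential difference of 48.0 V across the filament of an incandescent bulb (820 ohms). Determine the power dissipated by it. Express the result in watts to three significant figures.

2.81 W

V and R are stated; P = V²/R avoids computing the current.
P = (48.0 V)² / 820 Ω = 2.810 W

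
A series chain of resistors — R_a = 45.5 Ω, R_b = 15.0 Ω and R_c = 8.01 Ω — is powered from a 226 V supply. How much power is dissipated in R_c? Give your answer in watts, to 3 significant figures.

87.2 W

The current is common to all series resistors; compute it, then apply P = I²R for the target.
R_total = 45.5 + 15.0 + 8.01 = 68.51 Ω
I = V / R_total = 226 / 68.51 = 3.299 A
P_R_c = I² × R_c = (3.299)² × 8.01 = 87.16 W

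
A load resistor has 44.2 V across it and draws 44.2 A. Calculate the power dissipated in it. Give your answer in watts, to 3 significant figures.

Since both terminal voltage and current are stated, P = V I gives the power in one step.
P = 44.2 V × 44.20 A = 1954 W

1950 W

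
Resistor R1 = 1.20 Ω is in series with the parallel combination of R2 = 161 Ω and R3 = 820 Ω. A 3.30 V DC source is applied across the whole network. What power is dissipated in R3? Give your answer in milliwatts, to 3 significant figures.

13.0 mW

Collapse R2‖R3 to a single equivalent, reducing the network to two series elements.
R_p = (161×820)/(161+820) = 134.6 Ω
R_total = 1.20 + 134.6 = 135.8 Ω
I = V / R_total = 3.30 / 135.8 = 0.02430 A
Voltage across the parallel pair: V_p = I × R_p = 0.02430 × 134.6 = 3.271 V
R3 sees V_p directly, so P = V_p² / R3.
P_R3 = (3.271)² / 820 = 0.01305 W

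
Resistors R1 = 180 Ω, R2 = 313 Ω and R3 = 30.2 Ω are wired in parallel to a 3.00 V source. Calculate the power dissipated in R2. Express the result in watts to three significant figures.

0.0288 W

The supply voltage appears across each parallel branch — just use P = V²/R2.
P_R2 = V² / R2 = (3.00)² / 313 Ω = 0.02875 W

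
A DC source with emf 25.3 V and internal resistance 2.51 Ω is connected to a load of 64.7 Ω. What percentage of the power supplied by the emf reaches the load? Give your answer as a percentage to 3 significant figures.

96.3 %

The source delivers εI, of which I²R reaches the load and I²r is lost; since I is common, η = R/(R+r).
η = R / (R + r) = 64.7 / (64.7 + 2.51) = 0.9627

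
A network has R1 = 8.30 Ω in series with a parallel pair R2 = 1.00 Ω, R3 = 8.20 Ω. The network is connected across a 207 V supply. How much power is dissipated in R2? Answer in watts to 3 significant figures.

403 W

Replace R2 and R3 with their parallel equivalent so the circuit becomes R1 in series with R_p.
R_p = (1.00×8.20)/(1.00+8.20) = 0.8913 Ω
R_total = 8.30 + 0.8913 = 9.191 Ω
I = V / R_total = 207 / 9.191 = 22.52 A
Voltage across the parallel pair: V_p = I × R_p = 22.52 × 0.8913 = 20.07 V
R2 is across V_p, so use P = V²/R for that branch.
P_R2 = (20.07)² / 1.00 = 402.9 W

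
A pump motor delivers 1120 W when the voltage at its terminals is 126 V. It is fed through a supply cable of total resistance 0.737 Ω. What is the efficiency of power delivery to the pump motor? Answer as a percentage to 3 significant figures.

I = P / V = 1120 / 126 = 8.889 A through the supply cable.
P_line = I² R_line = (8.889)² × 0.737 = 58.23 W
P_source = P_load + P_line = 1120 + 58.23 = 1178 W
η = P_load / P_source = 1120 / 1178 = 0.9506

95.1 %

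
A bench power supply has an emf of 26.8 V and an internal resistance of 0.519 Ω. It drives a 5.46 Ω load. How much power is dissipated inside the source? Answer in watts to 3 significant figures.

10.4 W

The source's internal resistance is just another series element carrying I; its dissipation is I²r.
I = ε / (r + R) = 26.8 / (0.519 + 5.46) = 4.482 A
P_int = I² r = (4.482)² × 0.519 = 10.43 W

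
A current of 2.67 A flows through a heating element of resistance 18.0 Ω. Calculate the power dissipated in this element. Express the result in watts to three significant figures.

128 W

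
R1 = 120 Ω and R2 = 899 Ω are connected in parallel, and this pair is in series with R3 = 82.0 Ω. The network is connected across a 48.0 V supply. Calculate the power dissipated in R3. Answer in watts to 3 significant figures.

Combine R1 and R2 into their parallel equivalent first, reducing the network to two series resistors.
R_p = (120×899)/(120+899) = 105.9 Ω
R_total = R_p + 82.0 = 105.9 + 82.0 = 187.9 Ω
I = V / R_total = 48.0 / 187.9 = 0.2555 A
All the supply current flows through R3; use P = I²R3.
P_R3 = (0.2555)² × 82.0 = 5.353 W

5.35 W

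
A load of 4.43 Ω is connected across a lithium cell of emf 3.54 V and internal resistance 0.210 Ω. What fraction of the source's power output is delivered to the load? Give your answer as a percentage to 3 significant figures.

95.5 %

Efficiency is P_load / P_total. With a series r and R sharing the same I, P = I²R for each, so η = R/(R+r).
η = R / (R + r) = 4.43 / (4.43 + 0.210) = 0.9547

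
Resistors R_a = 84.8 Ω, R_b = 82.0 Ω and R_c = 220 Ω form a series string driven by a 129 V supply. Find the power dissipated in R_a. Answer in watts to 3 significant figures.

Every series element carries the same I. Get I from the total resistance, then P = I² × R_a.
R_total = 84.8 + 82.0 + 220 = 386.8 Ω
I = V / R_total = 129 / 386.8 = 0.3335 A
P_R_a = I² × R_a = (0.3335)² × 84.8 = 9.432 W

9.43 W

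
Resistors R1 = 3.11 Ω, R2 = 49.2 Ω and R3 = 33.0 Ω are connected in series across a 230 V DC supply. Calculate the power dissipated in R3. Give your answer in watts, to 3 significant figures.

240 W

The current is common to all series resistors; compute it, then apply P = I²R for the target.
R_total = 3.11 + 49.2 + 33.0 = 85.31 Ω
I = V / R_total = 230 / 85.31 = 2.696 A
P_R3 = I² × R3 = (2.696)² × 33.0 = 239.9 W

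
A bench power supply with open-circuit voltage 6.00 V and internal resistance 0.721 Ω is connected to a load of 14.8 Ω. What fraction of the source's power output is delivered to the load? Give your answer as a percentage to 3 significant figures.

95.4 %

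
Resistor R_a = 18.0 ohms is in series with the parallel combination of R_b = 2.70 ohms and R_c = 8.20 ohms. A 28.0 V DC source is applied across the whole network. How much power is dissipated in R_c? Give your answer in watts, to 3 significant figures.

Collapse R_b‖R_c to a single equivalent, reducing the network to two series elements.
R_p = (2.70×8.20)/(2.70+8.20) = 2.031 Ω
R_total = 18.0 + 2.031 = 20.03 Ω
I = V / R_total = 28.0 / 20.03 = 1.398 A
Voltage across the parallel pair: V_p = I × R_p = 1.398 × 2.031 = 2.839 V
R_c is across V_p, so use P = V²/R for that branch.
P_R_c = (2.839)² / 8.20 = 0.9831 W

0.983 W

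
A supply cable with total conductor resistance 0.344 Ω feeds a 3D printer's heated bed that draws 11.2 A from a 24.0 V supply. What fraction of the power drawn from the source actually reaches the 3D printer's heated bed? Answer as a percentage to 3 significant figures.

83.9 %

The supply cable carries the full 11.2 A.
P_line = I² R_line = (11.20)² × 0.344 = 43.15 W
P_source = V I = 24.0 × 11.20 = 268.8 W; P_load = 225.6 W
η = P_load / P_source = 225.6 / 268.8 = 0.8395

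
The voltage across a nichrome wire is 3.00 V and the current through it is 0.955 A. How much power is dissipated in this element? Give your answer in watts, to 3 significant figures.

2.86 W

V and I are known directly — P = V I, no intermediate step needed.
P = 3.00 V × 0.9550 A = 2.865 W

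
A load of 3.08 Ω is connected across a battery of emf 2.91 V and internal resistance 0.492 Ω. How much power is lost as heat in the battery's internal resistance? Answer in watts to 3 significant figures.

0.327 W

Internal loss is I²r, with I set by the total series resistance r+R.
I = ε / (r + R) = 2.91 / (0.492 + 3.08) = 0.8147 A
P_int = I² r = (0.8147)² × 0.492 = 0.3265 W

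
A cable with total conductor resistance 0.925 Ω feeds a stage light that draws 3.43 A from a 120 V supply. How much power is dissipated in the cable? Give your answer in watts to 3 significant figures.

10.9 W

Line loss is just I²R for the cable — we know both I and R_line directly.
The cable carries the full 3.43 A.
P_line = I² R_line = (3.430)² × 0.925 = 10.88 W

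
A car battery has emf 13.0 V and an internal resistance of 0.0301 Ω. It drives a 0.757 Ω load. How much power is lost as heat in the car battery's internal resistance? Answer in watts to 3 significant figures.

Internal loss is I²r, with I set by the total series resistance r+R.
I = ε / (r + R) = 13.0 / (0.0301 + 0.757) = 16.52 A
P_int = I² r = (16.52)² × 0.0301 = 8.211 W

8.21 W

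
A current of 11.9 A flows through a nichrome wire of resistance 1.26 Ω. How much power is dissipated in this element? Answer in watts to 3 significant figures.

178 W

The current through and the resistance of the element are both given; use P = I²R.
P = (11.90 A)² × 1.26 Ω = 178.4 W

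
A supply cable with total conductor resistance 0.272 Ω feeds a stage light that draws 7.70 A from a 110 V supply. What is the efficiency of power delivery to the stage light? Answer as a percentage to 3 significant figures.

98.1 %

The supply cable carries the full 7.70 A.
P_line = I² R_line = (7.700)² × 0.272 = 16.13 W
P_source = V I = 110 × 7.700 = 847.0 W; P_load = 830.9 W
η = P_load / P_source = 830.9 / 847.0 = 0.9810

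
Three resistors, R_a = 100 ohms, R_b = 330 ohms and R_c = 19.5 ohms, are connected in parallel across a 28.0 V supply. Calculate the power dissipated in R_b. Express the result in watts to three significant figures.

Parallel branches share the same voltage; P = V²/R gives the branch power in one step.
P_R_b = V² / R_b = (28.0)² / 330 Ω = 2.376 W

2.38 W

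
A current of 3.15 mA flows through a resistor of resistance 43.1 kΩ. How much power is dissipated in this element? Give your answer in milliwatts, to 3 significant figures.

With I and R stated, P = I²R applies in one step.
P = (0.003150 A)² × 43100 Ω = 0.4277 W

428 mW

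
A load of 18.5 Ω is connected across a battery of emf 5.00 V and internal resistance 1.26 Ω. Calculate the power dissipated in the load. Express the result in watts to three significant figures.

Load and internal resistance form a series loop — compute the loop current, then the load power via I²R.
I = ε / (r + R) = 5.00 / (1.26 + 18.5) = 0.2530 A
P_load = I² R = (0.2530)² × 18.5 = 1.185 W

1.18 W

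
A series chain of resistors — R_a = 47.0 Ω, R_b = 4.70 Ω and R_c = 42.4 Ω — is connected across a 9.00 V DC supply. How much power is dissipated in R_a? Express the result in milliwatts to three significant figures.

Since the resistors are in series they all carry the loop current I = V/R_total; the power in any one is I²R.
R_total = 47.0 + 4.70 + 42.4 = 94.10 Ω
I = V / R_total = 9.00 / 94.10 = 0.09564 A
P_R_a = I² × R_a = (0.09564)² × 47.0 = 0.4299 W

430 mW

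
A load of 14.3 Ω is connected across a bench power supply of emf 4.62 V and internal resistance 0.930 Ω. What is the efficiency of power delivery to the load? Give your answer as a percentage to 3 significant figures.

93.9 %

The source delivers εI, of which I²R reaches the load and I²r is lost; since I is common, η = R/(R+r).
η = R / (R + r) = 14.3 / (14.3 + 0.930) = 0.9389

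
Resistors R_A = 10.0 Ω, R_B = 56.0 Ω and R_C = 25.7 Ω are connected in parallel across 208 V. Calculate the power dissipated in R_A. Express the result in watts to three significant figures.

4330 W

Parallel branches share the same voltage; P = V²/R gives the branch power in one step.
P_R_A = V² / R_A = (208)² / 10.0 Ω = 4326 W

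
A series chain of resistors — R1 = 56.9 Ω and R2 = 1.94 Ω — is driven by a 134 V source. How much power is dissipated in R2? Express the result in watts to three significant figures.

The current is common to all series resistors; compute it, then apply P = I²R for the target.
R_total = 56.9 + 1.94 = 58.84 Ω
I = V / R_total = 134 / 58.84 = 2.277 A
P_R2 = I² × R2 = (2.277)² × 1.94 = 10.06 W

10.1 W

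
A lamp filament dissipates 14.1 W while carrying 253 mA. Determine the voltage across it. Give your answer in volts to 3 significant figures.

Rearranging the power relation for the two known quantities gives V = P / I.
V = 14.1 / 0.2530 = 55.73 V

55.7 V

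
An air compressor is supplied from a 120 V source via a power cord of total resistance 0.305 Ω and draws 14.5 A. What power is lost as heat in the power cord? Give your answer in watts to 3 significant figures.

64.1 W

Only the current and the line resistance are needed for the I²R loss.
The power cord carries the full 14.5 A.
P_line = I² R_line = (14.50)² × 0.305 = 64.13 W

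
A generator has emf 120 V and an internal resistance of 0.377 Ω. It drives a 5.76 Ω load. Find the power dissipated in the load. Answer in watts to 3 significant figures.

2200 W

The internal resistance and the load are in series, so the same I flows through both; get I from ε/(r+R), then I²R for the load.
I = ε / (r + R) = 120 / (0.377 + 5.76) = 19.55 A
P_load = I² R = (19.55)² × 5.76 = 2202 W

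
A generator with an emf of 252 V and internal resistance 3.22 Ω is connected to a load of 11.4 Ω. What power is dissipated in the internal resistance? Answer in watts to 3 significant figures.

957 W

The source's internal resistance is just another series element carrying I; its dissipation is I²r.
I = ε / (r + R) = 252 / (3.22 + 11.4) = 17.24 A
P_int = I² r = (17.24)² × 3.22 = 956.7 W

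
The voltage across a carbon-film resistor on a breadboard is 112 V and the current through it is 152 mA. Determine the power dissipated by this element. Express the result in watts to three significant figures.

17.0 W

Both the voltage across and the current through the element are known, so P = V I applies directly.
P = 112 V × 0.1520 A = 17.02 W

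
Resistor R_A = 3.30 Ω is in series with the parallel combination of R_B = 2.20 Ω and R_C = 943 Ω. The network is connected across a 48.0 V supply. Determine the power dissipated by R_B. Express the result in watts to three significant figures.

Replace R_B and R_C with their parallel equivalent so the circuit becomes R_A in series with R_p.
R_p = (2.20×943)/(2.20+943) = 2.195 Ω
R_total = 3.30 + 2.195 = 5.495 Ω
I = V / R_total = 48.0 / 5.495 = 8.735 A
Voltage across the parallel pair: V_p = I × R_p = 8.735 × 2.195 = 19.17 V
R_B sees V_p directly, so P = V_p² / R_B.
P_R_B = (19.17)² / 2.20 = 167.1 W

167 W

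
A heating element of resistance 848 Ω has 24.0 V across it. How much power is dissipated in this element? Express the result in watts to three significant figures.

0.679 W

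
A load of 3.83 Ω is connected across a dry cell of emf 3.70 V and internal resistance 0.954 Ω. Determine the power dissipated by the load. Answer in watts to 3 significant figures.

Load and internal resistance form a series loop — compute the loop current, then the load power via I²R.
I = ε / (r + R) = 3.70 / (0.954 + 3.83) = 0.7734 A
P_load = I² R = (0.7734)² × 3.83 = 2.291 W

2.29 W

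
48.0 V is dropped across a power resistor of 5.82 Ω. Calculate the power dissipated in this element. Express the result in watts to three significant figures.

396 W

With V across and R both known, P = V²/R gives the dissipation directly.
P = (48.0 V)² / 5.82 Ω = 395.9 W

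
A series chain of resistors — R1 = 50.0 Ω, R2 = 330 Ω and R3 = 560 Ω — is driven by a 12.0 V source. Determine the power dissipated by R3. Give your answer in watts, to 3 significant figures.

Every series element carries the same I. Get I from the total resistance, then P = I² × R3.
R_total = 50.0 + 330 + 560 = 940.0 Ω
I = V / R_total = 12.0 / 940.0 = 0.01277 A
P_R3 = I² × R3 = (0.01277)² × 560 = 0.09126 W

0.0913 W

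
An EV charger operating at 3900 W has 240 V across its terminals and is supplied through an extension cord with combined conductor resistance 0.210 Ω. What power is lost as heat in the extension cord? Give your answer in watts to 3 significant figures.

Only the current and the line resistance are needed for the I²R loss.
I = P / V = 3900 / 240 = 16.25 A through the extension cord.
P_line = I² R_line = (16.25)² × 0.210 = 55.45 W

55.5 W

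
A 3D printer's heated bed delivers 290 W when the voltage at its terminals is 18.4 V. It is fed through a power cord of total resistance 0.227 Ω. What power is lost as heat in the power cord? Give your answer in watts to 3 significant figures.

56.4 W

Only the current and the line resistance are needed for the I²R loss.
I = P / V = 290 / 18.4 = 15.76 A through the power cord.
P_line = I² R_line = (15.76)² × 0.227 = 56.39 W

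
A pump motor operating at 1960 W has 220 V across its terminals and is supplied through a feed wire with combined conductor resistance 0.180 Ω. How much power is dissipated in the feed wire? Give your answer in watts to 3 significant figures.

Only the current and the line resistance are needed for the I²R loss.
I = P / V = 1960 / 220 = 8.909 A through the feed wire.
P_line = I² R_line = (8.909)² × 0.180 = 14.29 W

14.3 W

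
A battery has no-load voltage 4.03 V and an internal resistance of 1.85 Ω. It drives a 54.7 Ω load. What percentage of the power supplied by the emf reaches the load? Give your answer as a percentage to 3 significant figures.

96.7 %

η = P_load/(P_load+P_int) = I²R/(I²R+I²r) = R/(R+r) — the I² cancels for series elements.
η = R / (R + r) = 54.7 / (54.7 + 1.85) = 0.9673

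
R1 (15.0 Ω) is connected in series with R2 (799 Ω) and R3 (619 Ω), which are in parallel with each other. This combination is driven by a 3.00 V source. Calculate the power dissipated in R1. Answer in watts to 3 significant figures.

Replace R2 and R3 with their parallel equivalent so the circuit becomes R1 in series with R_p.
R_p = (799×619)/(799+619) = 348.8 Ω
R_total = 15.0 + 348.8 = 363.8 Ω
I = V / R_total = 3.00 / 363.8 = 0.008247 A
R1 is in the main series path, so its power is I²R1.
P_R1 = (0.008247)² × 15.0 = 0.001020 W

0.00102 W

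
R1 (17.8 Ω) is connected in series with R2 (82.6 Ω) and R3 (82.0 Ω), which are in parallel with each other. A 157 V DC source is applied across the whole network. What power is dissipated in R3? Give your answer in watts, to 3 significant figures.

Collapse R2‖R3 to a single equivalent, reducing the network to two series elements.
R_p = (82.6×82.0)/(82.6+82.0) = 41.15 Ω
R_total = 17.8 + 41.15 = 58.95 Ω
I = V / R_total = 157 / 58.95 = 2.663 A
Voltage across the parallel pair: V_p = I × R_p = 2.663 × 41.15 = 109.6 V
With V_p across R3, its power is V_p²/R3.
P_R3 = (109.6)² / 82.0 = 146.5 W

146 W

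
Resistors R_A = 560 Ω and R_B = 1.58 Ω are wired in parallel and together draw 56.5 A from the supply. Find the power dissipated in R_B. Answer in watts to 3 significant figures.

The branches share the same voltage, but only the total current is given — find V from the equivalent resistance first.
1/R_eq = 1/560 + 1/1.58 ⇒ R_eq = 1.576 Ω
V = I_total × R_eq = 56.50 × 1.576 = 89.02 V
P_R_B = V² / R_B = (89.02)² / 1.58 = 5015 W

5020 W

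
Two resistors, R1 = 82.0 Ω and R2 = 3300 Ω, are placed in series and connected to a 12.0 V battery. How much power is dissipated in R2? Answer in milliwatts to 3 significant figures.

41.5 mW

Since the resistors are in series they all carry the loop current I = V/R_total; the power in any one is I²R.
R_total = 82.0 + 3300 = 3382 Ω
I = V / R_total = 12.0 / 3382 = 0.003548 A
P_R2 = I² × R2 = (0.003548)² × 3300 = 0.04155 W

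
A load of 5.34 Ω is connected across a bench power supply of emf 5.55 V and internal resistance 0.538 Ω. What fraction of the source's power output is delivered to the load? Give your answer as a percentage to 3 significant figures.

90.8 %

Both r and R carry the same current, so the power split is just the resistance split: η = R/(R+r).
η = R / (R + r) = 5.34 / (5.34 + 0.538) = 0.9085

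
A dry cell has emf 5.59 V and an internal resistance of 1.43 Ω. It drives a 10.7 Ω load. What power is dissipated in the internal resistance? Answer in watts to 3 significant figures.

0.304 W

r is in series with the load, so it carries the full circuit current — the loss in it is I²r.
I = ε / (r + R) = 5.59 / (1.43 + 10.7) = 0.4608 A
P_int = I² r = (0.4608)² × 1.43 = 0.3037 W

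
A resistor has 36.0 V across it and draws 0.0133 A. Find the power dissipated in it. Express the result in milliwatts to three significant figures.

479 mW

Since both terminal voltage and current are stated, P = V I gives the power in one step.
P = 36.0 V × 0.01330 A = 0.4788 W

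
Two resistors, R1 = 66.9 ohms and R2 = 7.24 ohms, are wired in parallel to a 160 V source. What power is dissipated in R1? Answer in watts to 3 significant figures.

383 W

R1 sits directly across the source, so P = V²/R with V = 160 V.
P_R1 = V² / R1 = (160)² / 66.9 Ω = 382.7 W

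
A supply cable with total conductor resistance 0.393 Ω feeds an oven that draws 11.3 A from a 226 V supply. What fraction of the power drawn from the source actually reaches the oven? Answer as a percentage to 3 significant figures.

The supply cable carries the full 11.3 A.
P_line = I² R_line = (11.30)² × 0.393 = 50.18 W
P_source = V I = 226 × 11.30 = 2554 W; P_load = 2504 W
η = P_load / P_source = 2504 / 2554 = 0.9803

98.0 %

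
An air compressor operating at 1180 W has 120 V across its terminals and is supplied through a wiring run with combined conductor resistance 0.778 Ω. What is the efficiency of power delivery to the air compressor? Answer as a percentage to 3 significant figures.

I = P / V = 1180 / 120 = 9.833 A through the wiring run.
P_line = I² R_line = (9.833)² × 0.778 = 75.23 W
P_source = P_load + P_line = 1180 + 75.23 = 1255 W
η = P_load / P_source = 1180 / 1255 = 0.9401

94.0 %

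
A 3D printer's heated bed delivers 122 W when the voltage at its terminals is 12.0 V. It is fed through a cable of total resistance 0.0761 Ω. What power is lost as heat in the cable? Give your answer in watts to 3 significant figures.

7.87 W

Only the current and the line resistance are needed for the I²R loss.
I = P / V = 122 / 12.0 = 10.17 A through the cable.
P_line = I² R_line = (10.17)² × 0.0761 = 7.866 W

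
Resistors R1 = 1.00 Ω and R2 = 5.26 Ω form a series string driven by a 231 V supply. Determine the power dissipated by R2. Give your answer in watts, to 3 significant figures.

7160 W

The current is common to all series resistors; compute it, then apply P = I²R for the target.
R_total = 1.00 + 5.26 = 6.260 Ω
I = V / R_total = 231 / 6.260 = 36.90 A
P_R2 = I² × R2 = (36.90)² × 5.26 = 7162 W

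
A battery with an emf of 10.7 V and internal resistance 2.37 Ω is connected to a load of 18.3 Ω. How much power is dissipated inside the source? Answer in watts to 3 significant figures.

The internal resistance carries the same current as the load; P_int = I²r.
I = ε / (r + R) = 10.7 / (2.37 + 18.3) = 0.5177 A
P_int = I² r = (0.5177)² × 2.37 = 0.6351 W

0.635 W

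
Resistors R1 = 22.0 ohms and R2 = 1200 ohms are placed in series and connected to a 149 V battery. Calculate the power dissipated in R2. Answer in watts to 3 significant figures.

In a series string the same current flows through every resistor — find that current, then P = I²R for the one we want.
R_total = 22.0 + 1200 = 1222 Ω
I = V / R_total = 149 / 1222 = 0.1219 A
P_R2 = I² × R2 = (0.1219)² × 1200 = 17.84 W

17.8 W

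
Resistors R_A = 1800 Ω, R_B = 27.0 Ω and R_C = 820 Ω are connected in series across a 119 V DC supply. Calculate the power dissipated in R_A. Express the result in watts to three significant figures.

In a series string the same current flows through every resistor — find that current, then P = I²R for the one we want.
R_total = 1800 + 27.0 + 820 = 2647 Ω
I = V / R_total = 119 / 2647 = 0.04496 A
P_R_A = I² × R_A = (0.04496)² × 1800 = 3.638 W

3.64 W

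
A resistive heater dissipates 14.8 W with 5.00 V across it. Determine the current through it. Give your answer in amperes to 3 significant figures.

Inverting the appropriate power form: I = P / V.
I = 14.8 / 5.00 = 2.960 A

2.96 A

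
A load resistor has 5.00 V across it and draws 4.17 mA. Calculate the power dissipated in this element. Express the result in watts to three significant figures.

Both the voltage across and the current through the element are known, so P = V I applies directly.
P = 5.00 V × 0.004170 A = 0.02085 W

0.0209 W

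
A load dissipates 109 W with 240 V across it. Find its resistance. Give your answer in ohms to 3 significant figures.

528 Ω

Inverting the appropriate power form: R = V² / P.
R = (240)² / 109 = 528.4 Ω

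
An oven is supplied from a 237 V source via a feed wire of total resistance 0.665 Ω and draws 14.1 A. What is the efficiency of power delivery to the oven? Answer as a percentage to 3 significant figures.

The feed wire carries the full 14.1 A.
P_line = I² R_line = (14.10)² × 0.665 = 132.2 W
P_source = V I = 237 × 14.10 = 3342 W; P_load = 3209 W
η = P_load / P_source = 3209 / 3342 = 0.9604

96.0 %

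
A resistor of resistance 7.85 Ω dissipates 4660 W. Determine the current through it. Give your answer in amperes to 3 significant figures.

Inverting the appropriate power form: I = √(P / R).
I = √(4660 / 7.85) = 24.36 A

24.4 A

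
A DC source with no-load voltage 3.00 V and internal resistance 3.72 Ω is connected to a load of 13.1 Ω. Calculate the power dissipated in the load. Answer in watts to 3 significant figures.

Find the circuit current first, then P = I²R for the load (series elements share I).
I = ε / (r + R) = 3.00 / (3.72 + 13.1) = 0.1784 A
P_load = I² R = (0.1784)² × 13.1 = 0.4167 W

0.417 W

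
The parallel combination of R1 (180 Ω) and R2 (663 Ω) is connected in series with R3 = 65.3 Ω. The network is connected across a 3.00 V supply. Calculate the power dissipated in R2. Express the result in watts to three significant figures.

0.00636 W

Combine R1 and R2 into their parallel equivalent first, reducing the network to two series resistors.
R_p = (180×663)/(180+663) = 141.6 Ω
R_total = R_p + 65.3 = 141.6 + 65.3 = 206.9 Ω
I = V / R_total = 3.00 / 206.9 = 0.01450 A
Voltage across the parallel pair: V_p = I × R_p = 0.01450 × 141.6 = 2.053 V
Use P = V²/R for R2 with V = V_p.
P_R2 = (2.053)² / 663 = 0.006357 W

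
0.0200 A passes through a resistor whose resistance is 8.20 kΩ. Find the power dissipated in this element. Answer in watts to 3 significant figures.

3.28 W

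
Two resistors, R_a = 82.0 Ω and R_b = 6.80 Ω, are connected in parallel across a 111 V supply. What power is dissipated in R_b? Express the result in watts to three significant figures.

1810 W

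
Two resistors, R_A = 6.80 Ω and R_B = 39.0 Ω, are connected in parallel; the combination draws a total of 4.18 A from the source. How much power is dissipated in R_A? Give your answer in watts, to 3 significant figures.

86.2 W

The branches share the same voltage, but only the total current is given — find V from the equivalent resistance first.
1/R_eq = 1/6.80 + 1/39.0 ⇒ R_eq = 5.790 Ω
V = I_total × R_eq = 4.180 × 5.790 = 24.20 V
P_R_A = V² / R_A = (24.20)² / 6.80 = 86.15 W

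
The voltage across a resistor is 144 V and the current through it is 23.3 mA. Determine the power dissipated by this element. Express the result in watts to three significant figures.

3.36 W

Both the voltage across and the current through the element are known, so P = V I applies directly.
P = 144 V × 0.02330 A = 3.355 W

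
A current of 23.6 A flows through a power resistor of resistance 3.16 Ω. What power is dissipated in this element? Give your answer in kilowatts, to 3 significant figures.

1.76 kW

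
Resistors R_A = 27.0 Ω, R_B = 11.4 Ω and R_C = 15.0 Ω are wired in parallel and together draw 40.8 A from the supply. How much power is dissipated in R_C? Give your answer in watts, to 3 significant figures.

Parallel branches share V, not I — compute V via R_eq, then use V²/R for the target branch.
1/R_eq = 1/27.0 + 1/11.4 + 1/15.0 ⇒ R_eq = 5.224 Ω
V = I_total × R_eq = 40.80 × 5.224 = 213.1 V
P_R_C = V² / R_C = (213.1)² / 15.0 = 3029 W

3030 W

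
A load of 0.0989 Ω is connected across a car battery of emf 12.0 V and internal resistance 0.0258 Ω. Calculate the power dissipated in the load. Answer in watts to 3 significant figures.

916 W

Load and internal resistance form a series loop — compute the loop current, then the load power via I²R.
I = ε / (r + R) = 12.0 / (0.0258 + 0.0989) = 96.23 A
P_load = I² R = (96.23)² × 0.0989 = 915.9 W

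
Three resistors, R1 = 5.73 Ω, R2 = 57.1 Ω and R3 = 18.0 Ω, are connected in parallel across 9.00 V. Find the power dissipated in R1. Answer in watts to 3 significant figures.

Parallel branches share the same voltage; P = V²/R gives the branch power in one step.
P_R1 = V² / R1 = (9.00)² / 5.73 Ω = 14.14 W

14.1 W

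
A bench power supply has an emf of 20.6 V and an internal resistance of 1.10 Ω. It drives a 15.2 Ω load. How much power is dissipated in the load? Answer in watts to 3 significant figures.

24.3 W

The internal resistance and the load are in series, so the same I flows through both; get I from ε/(r+R), then I²R for the load.
I = ε / (r + R) = 20.6 / (1.10 + 15.2) = 1.264 A
P_load = I² R = (1.264)² × 15.2 = 24.28 W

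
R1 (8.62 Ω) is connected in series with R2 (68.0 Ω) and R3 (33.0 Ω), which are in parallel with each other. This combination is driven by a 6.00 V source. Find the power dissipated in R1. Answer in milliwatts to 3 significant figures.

326 mW

First combine the parallel branches into one equivalent R_p, then R1 + R_p is a series pair.
R_p = (68.0×33.0)/(68.0+33.0) = 22.22 Ω
R_total = 8.62 + 22.22 = 30.84 Ω
I = V / R_total = 6.00 / 30.84 = 0.1946 A
The full supply current passes through R1: P = I²R.
P_R1 = (0.1946)² × 8.62 = 0.3263 W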